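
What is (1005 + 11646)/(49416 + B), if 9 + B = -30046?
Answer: 12651/19361 ≈ 0.65343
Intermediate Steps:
B = -30055 (B = -9 - 30046 = -30055)
(1005 + 11646)/(49416 + B) = (1005 + 11646)/(49416 - 30055) = 12651/19361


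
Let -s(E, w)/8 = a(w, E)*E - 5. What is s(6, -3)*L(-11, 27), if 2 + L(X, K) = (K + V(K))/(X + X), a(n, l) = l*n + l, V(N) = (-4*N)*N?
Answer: 79660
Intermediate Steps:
V(N) = -4*N²
a(n, l) = l + l*n
s(E, w) = 40 - 8*E²*(1 + w) (s(E, w) = -8*((E*(1 + w))*E - 5) = -8*(E²*(1 + w) - 5) = -8*(-5 + E²*(1 + w)) = 40 - 8*E²*(1 + w))
L(X, K) = -2 + (K - 4*K²)/(2*X) (L(X, K) = -2 + (K - 4*K²)/(X + X) = -2 + (K - 4*K²)/((2*X)) = -2 + (K - 4*K²)*(1/(2*X)) = -2 + (K - 4*K²)/(2*X))
s(6, -3)*L(-11, 27) = (40 - 8*6²*(1 - 3))*((½)*(27 - 4*(-11) - 4*27²)/(-11)) = (40 - 8*36*(-2))*((½)*(-1/11)*(27 + 44 - 4*729)) = (40 + 576)*((½)*(-1/11)*(27 + 44 - 2916)) = 616*((½)*(-1/11)*(-2845)) = 616*(2845/22) = 79660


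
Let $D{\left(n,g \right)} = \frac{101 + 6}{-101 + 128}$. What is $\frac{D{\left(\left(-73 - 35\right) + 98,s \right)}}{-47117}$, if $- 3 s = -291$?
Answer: $- \frac{107}{1272159} \approx -8.4109 \cdot 10^{-5}$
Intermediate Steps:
$s = 97$ ($s = \left(- \frac{1}{3}\right) \left(-291\right) = 97$)
$D{\left(n,g \right)} = \frac{107}{27}$
$\frac{D{\left(\left(-73 - 35\right) + 98,s \right)}}{-47117} = \frac{107}{27 \left(-47117\right)} = \frac{107}{27} \left(- \frac{1}{47117}\right) = - \frac{107}{1272159}$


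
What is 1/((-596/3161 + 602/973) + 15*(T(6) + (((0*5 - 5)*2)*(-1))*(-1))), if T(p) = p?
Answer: -439379/26173738 ≈ -0.016787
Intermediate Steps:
1/((-596/3161 + 602/973) + 15*(T(6) + (((0*5 - 5)*2)*(-1))*(-1))) = 1/((-596/3161 + 602/973) + 15*(6 + (((0*5 - 5)*2)*(-1))*(-1))) = 1/((-596*1/3161 + 602*(1/973)) + 15*(6 + (((0 - 5)*2)*(-1))*(-1))) = 1/((-596/3161 + 86/139) + 15*(6 + (-5*2*(-1))*(-1))) = 1/(189002/439379 + 15*(6 - 10*(-1)*(-1))) = 1/(189002/439379 + 15*(6 + 10*(-1))) = 1/(189002/439379 + 15*(6 - 10)) = 1/(189002/439379 + 15*(-4)) = 1/(189002/439379 - 60) = 1/(-26173738/439379) = -439379/26173738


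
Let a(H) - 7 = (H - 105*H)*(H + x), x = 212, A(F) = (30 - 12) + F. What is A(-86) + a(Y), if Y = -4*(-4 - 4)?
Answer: -812093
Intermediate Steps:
A(F) = 18 + F
Y = 32 (Y = -4*(-8) = 32)
a(H) = 7 - 104*H*(212 + H) (a(H) = 7 + (H - 105*H)*(H + 212) = 7 + (-104*H)*(212 + H) = 7 - 104*H*(212 + H))
A(-86) + a(Y) = (18 - 86) + (7 - 22048*32 - 104*32²) = -68 + (7 - 705536 - 104*1024) = -68 + (7 - 705536 - 106496) = -68 - 812025 = -812093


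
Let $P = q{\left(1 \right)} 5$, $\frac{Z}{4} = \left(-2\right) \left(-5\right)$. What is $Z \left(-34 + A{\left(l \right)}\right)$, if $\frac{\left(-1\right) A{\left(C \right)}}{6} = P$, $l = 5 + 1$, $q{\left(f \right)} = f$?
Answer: $-2560$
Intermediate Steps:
$l = 6$
$Z = 40$ ($Z = 4 \left(\left(-2\right) \left(-5\right)\right) = 4 \cdot 10 = 40$)
$P = 5$ ($P = 1 \cdot 5 = 5$)
$A{\left(C \right)} = -30$ ($A{\left(C \right)} = \left(-6\right) 5 = -30$)
$Z \left(-34 + A{\left(l \right)}\right) = 40 \left(-34 - 30\right) = 40 \left(-64\right) = -2560$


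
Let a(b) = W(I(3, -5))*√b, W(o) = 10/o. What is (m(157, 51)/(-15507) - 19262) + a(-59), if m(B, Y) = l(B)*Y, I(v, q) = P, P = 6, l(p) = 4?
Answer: -99565346/5169 + 5*I*√59/3 ≈ -19262.0 + 12.802*I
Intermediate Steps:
I(v, q) = 6
m(B, Y) = 4*Y
a(b) = 5*√b/3 (a(b) = (10/6)*√b = (10*(⅙))*√b = 5*√b/3)
(m(157, 51)/(-15507) - 19262) + a(-59) = ((4*51)/(-15507) - 19262) + 5*√(-59)/3 = (204*(-1/15507) - 19262) + 5*(I*√59)/3 = (-68/5169 - 19262) + 5*I*√59/3 = -99565346/5169 + 5*I*√59/3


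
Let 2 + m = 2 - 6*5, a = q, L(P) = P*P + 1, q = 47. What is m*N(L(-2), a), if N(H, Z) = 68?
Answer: -2040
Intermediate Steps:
L(P) = 1 + P² (L(P) = P² + 1 = 1 + P²)
a = 47
m = -30 (m = -2 + (2 - 6*5) = -2 + (2 - 30) = -2 - 28 = -30)
m*N(L(-2), a) = -30*68 = -2040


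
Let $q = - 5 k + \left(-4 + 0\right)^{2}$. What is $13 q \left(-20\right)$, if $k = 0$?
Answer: $-4160$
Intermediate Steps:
$q = 16$ ($q = \left(-5\right) 0 + \left(-4 + 0\right)^{2} = 0 + \left(-4\right)^{2} = 0 + 16 = 16$)
$13 q \left(-20\right) = 13 \cdot 16 \left(-20\right) = 208 \left(-20\right) = -4160$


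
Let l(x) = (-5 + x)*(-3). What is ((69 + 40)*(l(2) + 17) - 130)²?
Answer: 7311616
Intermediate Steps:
l(x) = 15 - 3*x
((69 + 40)*(l(2) + 17) - 130)² = ((69 + 40)*((15 - 3*2) + 17) - 130)² = (109*((15 - 6) + 17) - 130)² = (109*(9 + 17) - 130)² = (109*26 - 130)² = (2834 - 130)² = 2704² = 7311616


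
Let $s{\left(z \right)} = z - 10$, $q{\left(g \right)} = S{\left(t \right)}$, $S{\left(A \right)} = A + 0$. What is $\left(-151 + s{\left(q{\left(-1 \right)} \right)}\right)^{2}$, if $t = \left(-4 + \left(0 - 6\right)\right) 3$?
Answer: $36481$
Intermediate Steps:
$t = -30$ ($t = \left(-4 + \left(0 - 6\right)\right) 3 = \left(-4 - 6\right) 3 = \left(-10\right) 3 = -30$)
$S{\left(A \right)} = A$
$q{\left(g \right)} = -30$
$s{\left(z \right)} = -10 + z$
$\left(-151 + s{\left(q{\left(-1 \right)} \right)}\right)^{2} = \left(-151 - 40\right)^{2} = \left(-191\right)^{2} = 36481$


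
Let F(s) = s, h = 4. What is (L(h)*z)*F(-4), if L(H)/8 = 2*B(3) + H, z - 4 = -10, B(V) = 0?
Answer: 768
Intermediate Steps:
z = -6 (z = 4 - 10 = -6)
L(H) = 8*H (L(H) = 8*(2*0 + H) = 8*(0 + H) = 8*H)
(L(h)*z)*F(-4) = ((8*4)*(-6))*(-4) = (32*(-6))*(-4) = -192*(-4) = 768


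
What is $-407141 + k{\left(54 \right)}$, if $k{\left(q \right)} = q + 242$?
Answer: $-406845$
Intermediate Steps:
$k{\left(q \right)} = 242 + q$
$-407141 + k{\left(54 \right)} = -407141 + \left(242 + 54\right) = -407141 + 296 = -406845$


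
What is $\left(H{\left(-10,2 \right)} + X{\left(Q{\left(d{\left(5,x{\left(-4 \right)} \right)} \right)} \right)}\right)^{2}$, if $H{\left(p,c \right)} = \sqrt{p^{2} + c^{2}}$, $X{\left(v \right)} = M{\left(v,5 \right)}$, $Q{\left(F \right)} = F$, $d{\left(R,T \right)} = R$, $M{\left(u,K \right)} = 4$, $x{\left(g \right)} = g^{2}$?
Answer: $120 + 16 \sqrt{26} \approx 201.58$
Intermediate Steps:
$X{\left(v \right)} = 4$
$H{\left(p,c \right)} = \sqrt{c^{2} + p^{2}}$
$\left(H{\left(-10,2 \right)} + X{\left(Q{\left(d{\left(5,x{\left(-4 \right)} \right)} \right)} \right)}\right)^{2} = \left(\sqrt{2^{2} + \left(-10\right)^{2}} + 4\right)^{2} = \left(\sqrt{4 + 100} + 4\right)^{2} = \left(\sqrt{104} + 4\right)^{2} = \left(2 \sqrt{26} + 4\right)^{2} = \left(4 + 2 \sqrt{26}\right)^{2}$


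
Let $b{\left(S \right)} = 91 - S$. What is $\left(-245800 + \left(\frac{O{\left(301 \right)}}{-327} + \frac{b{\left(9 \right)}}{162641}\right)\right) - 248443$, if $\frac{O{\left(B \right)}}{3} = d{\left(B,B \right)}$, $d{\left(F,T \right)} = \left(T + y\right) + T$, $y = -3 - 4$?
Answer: $- \frac{8761971920624}{17727869} \approx -4.9425 \cdot 10^{5}$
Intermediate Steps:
$y = -7$
$d{\left(F,T \right)} = -7 + 2 T$ ($d{\left(F,T \right)} = \left(T - 7\right) + T = \left(-7 + T\right) + T = -7 + 2 T$)
$O{\left(B \right)} = -21 + 6 B$ ($O{\left(B \right)} = 3 \left(-7 + 2 B\right) = -21 + 6 B$)
$\left(-245800 + \left(\frac{O{\left(301 \right)}}{-327} + \frac{b{\left(9 \right)}}{162641}\right)\right) - 248443 = \left(-245800 + \left(\frac{-21 + 6 \cdot 301}{-327} + \frac{91 - 9}{162641}\right)\right) - 248443 = \left(-245800 + \left(\left(-21 + 1806\right) \left(- \frac{1}{327}\right) + \left(91 - 9\right) \frac{1}{162641}\right)\right) - 248443 = \left(-245800 + \left(1785 \left(- \frac{1}{327}\right) + 82 \cdot \frac{1}{162641}\right)\right) - 248443 = \left(-245800 + \left(- \frac{595}{109} + \frac{82}{162641}\right)\right) - 248443 = \left(-245800 - \frac{96762457}{17727869}\right) - 248443 = - \frac{4357606962657}{17727869} - 248443 = - \frac{8761971920624}{17727869}$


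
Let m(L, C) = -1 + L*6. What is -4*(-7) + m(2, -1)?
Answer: 39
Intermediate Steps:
m(L, C) = -1 + 6*L
-4*(-7) + m(2, -1) = -4*(-7) + (-1 + 6*2) = 28 + (-1 + 12) = 28 + 11 = 39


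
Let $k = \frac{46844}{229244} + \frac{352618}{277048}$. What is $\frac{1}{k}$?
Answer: $\frac{7938948964}{11726699663} \approx 0.677$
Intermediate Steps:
$k = \frac{11726699663}{7938948964}$ ($k = 46844 \cdot \frac{1}{229244} + 352618 \cdot \frac{1}{277048} = \frac{11711}{57311} + \frac{176309}{138524} = \frac{11726699663}{7938948964} \approx 1.4771$)
$\frac{1}{k} = \frac{1}{\frac{11726699663}{7938948964}} = \frac{7938948964}{11726699663}$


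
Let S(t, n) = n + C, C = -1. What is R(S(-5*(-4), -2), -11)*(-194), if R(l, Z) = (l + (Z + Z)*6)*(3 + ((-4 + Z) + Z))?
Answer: -602370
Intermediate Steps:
S(t, n) = -1 + n (S(t, n) = n - 1 = -1 + n)
R(l, Z) = (-1 + 2*Z)*(l + 12*Z) (R(l, Z) = (l + (2*Z)*6)*(3 + (-4 + 2*Z)) = (l + 12*Z)*(-1 + 2*Z) = (-1 + 2*Z)*(l + 12*Z))
R(S(-5*(-4), -2), -11)*(-194) = (-(-1 - 2) - 12*(-11) + 24*(-11)² + 2*(-11)*(-1 - 2))*(-194) = (-1*(-3) + 132 + 24*121 + 2*(-11)*(-3))*(-194) = (3 + 132 + 2904 + 66)*(-194) = 3105*(-194) = -602370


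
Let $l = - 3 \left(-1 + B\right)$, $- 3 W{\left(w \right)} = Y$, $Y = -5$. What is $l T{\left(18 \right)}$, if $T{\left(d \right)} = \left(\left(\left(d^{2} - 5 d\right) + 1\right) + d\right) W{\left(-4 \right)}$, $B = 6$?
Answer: $-6325$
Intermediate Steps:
$W{\left(w \right)} = \frac{5}{3}$ ($W{\left(w \right)} = \left(- \frac{1}{3}\right) \left(-5\right) = \frac{5}{3}$)
$T{\left(d \right)} = \frac{5}{3} - \frac{20 d}{3} + \frac{5 d^{2}}{3}$ ($T{\left(d \right)} = \left(\left(\left(d^{2} - 5 d\right) + 1\right) + d\right) \frac{5}{3} = \left(\left(1 + d^{2} - 5 d\right) + d\right) \frac{5}{3} = \left(1 + d^{2} - 4 d\right) \frac{5}{3} = \frac{5}{3} - \frac{20 d}{3} + \frac{5 d^{2}}{3}$)
$l = -15$ ($l = - 3 \left(-1 + 6\right) = \left(-3\right) 5 = -15$)
$l T{\left(18 \right)} = - 15 \left(\frac{5}{3} - 120 + \frac{5 \cdot 18^{2}}{3}\right) = - 15 \left(\frac{5}{3} - 120 + \frac{5}{3} \cdot 324\right) = - 15 \left(\frac{5}{3} - 120 + 540\right) = \left(-15\right) \frac{1265}{3} = -6325$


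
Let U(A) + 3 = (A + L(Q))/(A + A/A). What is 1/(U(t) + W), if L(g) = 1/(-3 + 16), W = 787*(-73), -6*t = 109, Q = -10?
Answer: -1339/76929495 ≈ -1.7406e-5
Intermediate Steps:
t = -109/6 (t = -⅙*109 = -109/6 ≈ -18.167)
W = -57451
L(g) = 1/13
U(A) = -3 + (1/13 + A)/(1 + A) (U(A) = -3 + (A + 1/13)/(A + A/A) = -3 + (1/13 + A)/(A + 1) = -3 + (1/13 + A)/(1 + A))
1/(U(t) + W) = 1/(2*(-19 - 13*(-109/6))/(13*(1 - 109/6)) - 57451) = 1/(2*(-19 + 1417/6)/(13*(-103/6)) - 57451) = 1/((2/13)*(-6/103)*(1303/6) - 57451) = 1/(-2606/1339 - 57451) = 1/(-76929495/1339) = -1339/76929495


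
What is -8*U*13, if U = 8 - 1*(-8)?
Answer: -1664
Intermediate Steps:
U = 16 (U = 8 + 8 = 16)
-8*U*13 = -8*16*13 = -128*13 = -1664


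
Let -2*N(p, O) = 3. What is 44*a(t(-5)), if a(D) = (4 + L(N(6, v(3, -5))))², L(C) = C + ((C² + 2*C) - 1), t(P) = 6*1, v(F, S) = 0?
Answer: 99/4 ≈ 24.750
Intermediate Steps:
t(P) = 6
N(p, O) = -3/2 (N(p, O) = -½*3 = -3/2)
L(C) = -1 + C² + 3*C (L(C) = C + (-1 + C² + 2*C) = -1 + C² + 3*C)
a(D) = 9/16 (a(D) = (4 + (-1 + (-3/2)² + 3*(-3/2)))² = (4 + (-1 + 9/4 - 9/2))² = (4 - 13/4)² = (¾)² = 9/16)
44*a(t(-5)) = 44*(9/16) = 99/4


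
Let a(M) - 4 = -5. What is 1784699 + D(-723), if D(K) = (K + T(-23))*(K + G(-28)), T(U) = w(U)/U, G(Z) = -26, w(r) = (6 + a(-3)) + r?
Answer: 53489716/23 ≈ 2.3256e+6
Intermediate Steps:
a(M) = -1 (a(M) = 4 - 5 = -1)
w(r) = 5 + r (w(r) = (6 - 1) + r = 5 + r)
T(U) = (5 + U)/U
D(K) = (-26 + K)*(18/23 + K) (D(K) = (K + (5 - 23)/(-23))*(K - 26) = (K - 1/23*(-18))*(-26 + K) = (K + 18/23)*(-26 + K) = (18/23 + K)*(-26 + K) = (-26 + K)*(18/23 + K))
1784699 + D(-723) = 1784699 + (-468/23 + (-723)² - 580/23*(-723)) = 1784699 + (-468/23 + 522729 + 419340/23) = 1784699 + 12441639/23 = 53489716/23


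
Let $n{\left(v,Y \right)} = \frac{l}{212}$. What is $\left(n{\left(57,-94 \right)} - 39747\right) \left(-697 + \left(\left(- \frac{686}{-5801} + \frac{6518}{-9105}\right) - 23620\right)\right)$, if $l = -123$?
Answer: $\frac{3607686438490423417}{3732479420} \approx 9.6657 \cdot 10^{8}$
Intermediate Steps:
$n{\left(v,Y \right)} = - \frac{123}{212}$
$\left(n{\left(57,-94 \right)} - 39747\right) \left(-697 + \left(\left(- \frac{686}{-5801} + \frac{6518}{-9105}\right) - 23620\right)\right) = \left(- \frac{123}{212} - 39747\right) \left(-697 + \left(\left(- \frac{686}{-5801} + \frac{6518}{-9105}\right) - 23620\right)\right) = - \frac{8426487 \left(-697 + \left(\left(\left(-686\right) \left(- \frac{1}{5801}\right) + 6518 \left(- \frac{1}{9105}\right)\right) - 23620\right)\right)}{212} = - \frac{8426487 \left(-697 + \left(\left(\frac{686}{5801} - \frac{6518}{9105}\right) - 23620\right)\right)}{212} = - \frac{8426487 \left(-697 - \frac{1247595204988}{52818105}\right)}{212} = \left(- \frac{8426487}{212}\right) \left(- \frac{1284409424173}{52818105}\right) = \frac{3607686438490423417}{3732479420}$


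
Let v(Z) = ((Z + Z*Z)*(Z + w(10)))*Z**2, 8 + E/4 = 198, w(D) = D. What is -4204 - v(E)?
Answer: -257226766724204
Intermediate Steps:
E = 760 (E = -32 + 4*198 = -32 + 792 = 760)
v(Z) = Z**2*(10 + Z)*(Z + Z**2) (v(Z) = ((Z + Z*Z)*(Z + 10))*Z**2 = ((Z + Z**2)*(10 + Z))*Z**2 = ((10 + Z)*(Z + Z**2))*Z**2 = Z**2*(10 + Z)*(Z + Z**2))
-4204 - v(E) = -4204 - 760**3*(10 + 760**2 + 11*760) = -4204 - 438976000*(10 + 577600 + 8360) = -4204 - 438976000*585970 = -4204 - 1*257226766720000 = -4204 - 257226766720000 = -257226766724204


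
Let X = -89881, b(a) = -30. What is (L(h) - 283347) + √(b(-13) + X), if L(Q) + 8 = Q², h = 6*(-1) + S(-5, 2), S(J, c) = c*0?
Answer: -283319 + I*√89911 ≈ -2.8332e+5 + 299.85*I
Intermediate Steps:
S(J, c) = 0
h = -6 (h = 6*(-1) + 0 = -6 + 0 = -6)
L(Q) = -8 + Q²
(L(h) - 283347) + √(b(-13) + X) = ((-8 + (-6)²) - 283347) + √(-30 - 89881) = ((-8 + 36) - 283347) + √(-89911) = (28 - 283347) + I*√89911 = -283319 + I*√89911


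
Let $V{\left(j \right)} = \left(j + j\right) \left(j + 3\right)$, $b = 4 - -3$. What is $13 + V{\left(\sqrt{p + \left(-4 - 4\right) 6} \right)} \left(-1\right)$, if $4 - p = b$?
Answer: $115 - 6 i \sqrt{51} \approx 115.0 - 42.849 i$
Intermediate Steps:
$b = 7$ ($b = 4 + 3 = 7$)
$p = -3$ ($p = 4 - 7 = -3$)
$V{\left(j \right)} = 2 j \left(3 + j\right)$
$13 + V{\left(\sqrt{p + \left(-4 - 4\right) 6} \right)} \left(-1\right) = 13 + 2 \sqrt{-3 + \left(-4 - 4\right) 6} \left(3 + \sqrt{-3 + \left(-4 - 4\right) 6}\right) \left(-1\right) = 13 + 2 \sqrt{-3 - 48} \left(3 + \sqrt{-3 - 48}\right) \left(-1\right) = 13 + 2 \sqrt{-51} \left(3 + \sqrt{-51}\right) \left(-1\right) = 13 + 2 i \sqrt{51} \left(3 + i \sqrt{51}\right) \left(-1\right) = 13 - 2 i \sqrt{51} \left(3 + i \sqrt{51}\right)$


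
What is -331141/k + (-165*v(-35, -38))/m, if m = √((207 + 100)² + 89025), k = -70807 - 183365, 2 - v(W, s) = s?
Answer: 331141/254172 - 3300*√183274/91637 ≈ -14.114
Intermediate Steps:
v(W, s) = 2 - s
k = -254172
m = √183274 (m = √(307² + 89025) = √(94249 + 89025) = √183274 ≈ 428.10)
-331141/k + (-165*v(-35, -38))/m = -331141/(-254172) + (-165*(2 - 1*(-38)))/(√183274) = -331141*(-1/254172) + (-165*(2 + 38))*(√183274/183274) = 331141/254172 + (-165*40)*(√183274/183274) = 331141/254172 - 3300*√183274/91637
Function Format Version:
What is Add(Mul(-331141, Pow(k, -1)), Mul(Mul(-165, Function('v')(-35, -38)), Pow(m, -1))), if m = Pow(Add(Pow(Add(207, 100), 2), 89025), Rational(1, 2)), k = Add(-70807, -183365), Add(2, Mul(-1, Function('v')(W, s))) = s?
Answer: Add(Rational(331141, 254172), Mul(Rational(-3300, 91637), Pow(183274, Rational(1, 2)))) ≈ -14.114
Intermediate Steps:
Function('v')(W, s) = Add(2, Mul(-1, s))
k = -254172
m = Pow(183274, Rational(1, 2)) (m = Pow(Add(Pow(307, 2), 89025), Rational(1, 2)) = Pow(Add(94249, 89025), Rational(1, 2)) = Pow(183274, Rational(1, 2)) ≈ 428.10)
Add(Mul(-331141, Pow(k, -1)), Mul(Mul(-165, Function('v')(-35, -38)), Pow(m, -1))) = Add(Mul(-331141, Pow(-254172, -1)), Mul(Mul(-165, Add(2, Mul(-1, -38))), Pow(Pow(183274, Rational(1, 2)), -1))) = Add(Mul(-331141, Rational(-1, 254172)), Mul(Mul(-165, Add(2, 38)), Mul(Rational(1, 183274), Pow(183274, Rational(1, 2))))) = Add(Rational(331141, 254172), Mul(Mul(-165, 40), Mul(Rational(1, 183274), Pow(183274, Rational(1, 2))))) = Add(Rational(331141, 254172), Mul(-6600, Mul(Rational(1, 183274), Pow(183274, Rational(1, 2))))) = Add(Rational(331141, 254172), Mul(Rational(-3300, 91637), Pow(183274, Rational(1, 2))))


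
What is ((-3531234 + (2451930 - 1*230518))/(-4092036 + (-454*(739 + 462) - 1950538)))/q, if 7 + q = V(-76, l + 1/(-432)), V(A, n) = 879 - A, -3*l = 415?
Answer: 654911/3122630472 ≈ 0.00020973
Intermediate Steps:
l = -415/3 (l = -⅓*415 = -415/3 ≈ -138.33)
q = 948 (q = -7 + (879 - 1*(-76)) = -7 + (879 + 76) = -7 + 955 = 948)
((-3531234 + (2451930 - 1*230518))/(-4092036 + (-454*(739 + 462) - 1950538)))/q = ((-3531234 + (2451930 - 1*230518))/(-4092036 + (-454*(739 + 462) - 1950538)))/948 = ((-3531234 + (2451930 - 230518))/(-4092036 + (-454*1201 - 1950538)))*(1/948) = ((-3531234 + 2221412)/(-4092036 + (-545254 - 1950538)))*(1/948) = -1309822/(-4092036 - 2495792)*(1/948) = -1309822/(-6587828)*(1/948) = -1309822*(-1/6587828)*(1/948) = (654911/3293914)*(1/948) = 654911/3122630472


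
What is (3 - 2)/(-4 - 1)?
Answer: -⅕ ≈ -0.20000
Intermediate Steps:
(3 - 2)/(-4 - 1) = 1/(-5) = -⅕*1 = -⅕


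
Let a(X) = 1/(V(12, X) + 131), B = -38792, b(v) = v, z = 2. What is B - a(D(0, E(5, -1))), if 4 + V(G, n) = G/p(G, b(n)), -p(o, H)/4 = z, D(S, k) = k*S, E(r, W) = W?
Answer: -9736794/251 ≈ -38792.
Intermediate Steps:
D(S, k) = S*k
p(o, H) = -8 (p(o, H) = -4*2 = -8)
V(G, n) = -4 - G/8 (V(G, n) = -4 + G/(-8) = -4 + G*(-⅛) = -4 - G/8)
a(X) = 2/251 (a(X) = 1/((-4 - ⅛*12) + 131) = 1/((-4 - 3/2) + 131) = 1/(-11/2 + 131) = 1/(251/2) = 2/251)
B - a(D(0, E(5, -1))) = -38792 - 1*2/251 = -38792 - 2/251 = -9736794/251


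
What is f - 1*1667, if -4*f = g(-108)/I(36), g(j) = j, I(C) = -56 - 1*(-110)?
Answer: -3333/2 ≈ -1666.5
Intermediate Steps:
I(C) = 54 (I(C) = -56 + 110 = 54)
f = 1/2 (f = -(-27)/54 = -1/4*(-2) = 1/2 ≈ 0.50000)
f - 1*1667 = 1/2 - 1*1667 = 1/2 - 1667 = -3333/2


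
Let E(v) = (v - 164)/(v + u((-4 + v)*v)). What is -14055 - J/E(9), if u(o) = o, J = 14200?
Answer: -282345/31 ≈ -9107.9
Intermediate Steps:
E(v) = (-164 + v)/(v + v*(-4 + v)) (E(v) = (v - 164)/(v + (-4 + v)*v) = (-164 + v)/(v + v*(-4 + v)))
-14055 - J/E(9) = -14055 - 14200/((-164 + 9)/(9*(-3 + 9))) = -14055 - 14200/((⅑)*(-155)/6) = -14055 - 14200/((⅑)*(⅙)*(-155)) = -14055 - 14200/(-155/54) = -14055 - 14200*(-54)/155 = -14055 - 1*(-153360/31) = -14055 + 153360/31 = -282345/31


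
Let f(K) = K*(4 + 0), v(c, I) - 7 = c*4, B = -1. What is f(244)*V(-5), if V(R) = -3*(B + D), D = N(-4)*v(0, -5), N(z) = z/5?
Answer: 96624/5 ≈ 19325.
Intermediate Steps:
v(c, I) = 7 + 4*c (v(c, I) = 7 + c*4 = 7 + 4*c)
f(K) = 4*K (f(K) = K*4 = 4*K)
N(z) = z/5 (N(z) = z*(⅕) = z/5)
D = -28/5 (D = ((⅕)*(-4))*(7 + 4*0) = -4*(7 + 0)/5 = -⅘*7 = -28/5 ≈ -5.6000)
V(R) = 99/5 (V(R) = -3*(-1 - 28/5) = -3*(-33/5) = 99/5)
f(244)*V(-5) = (4*244)*(99/5) = 976*(99/5) = 96624/5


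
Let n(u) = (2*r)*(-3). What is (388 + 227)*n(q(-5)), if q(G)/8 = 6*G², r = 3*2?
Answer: -22140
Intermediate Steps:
r = 6
q(G) = 48*G² (q(G) = 8*(6*G²) = 48*G²)
n(u) = -36 (n(u) = (2*6)*(-3) = 12*(-3) = -36)
(388 + 227)*n(q(-5)) = (388 + 227)*(-36) = 615*(-36) = -22140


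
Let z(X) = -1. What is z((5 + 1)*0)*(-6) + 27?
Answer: 33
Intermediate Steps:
z((5 + 1)*0)*(-6) + 27 = -1*(-6) + 27 = 6 + 27 = 33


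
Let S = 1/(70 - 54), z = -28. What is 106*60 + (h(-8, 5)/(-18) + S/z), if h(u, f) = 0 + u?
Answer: 25645303/4032 ≈ 6360.4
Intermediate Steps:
h(u, f) = u
S = 1/16 ≈ 0.062500
106*60 + (h(-8, 5)/(-18) + S/z) = 106*60 + (-8/(-18) + (1/16)/(-28)) = 6360 + (-8*(-1/18) + (1/16)*(-1/28)) = 6360 + (4/9 - 1/448) = 6360 + 1783/4032 = 25645303/4032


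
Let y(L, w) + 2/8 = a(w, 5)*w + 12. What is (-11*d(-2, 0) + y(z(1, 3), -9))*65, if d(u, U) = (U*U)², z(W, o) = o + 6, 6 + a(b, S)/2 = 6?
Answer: 3055/4 ≈ 763.75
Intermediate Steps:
a(b, S) = 0 (a(b, S) = -12 + 2*6 = -12 + 12 = 0)
z(W, o) = 6 + o
y(L, w) = 47/4 (y(L, w) = -¼ + (0*w + 12) = -¼ + (0 + 12) = -¼ + 12 = 47/4)
d(u, U) = U⁴ (d(u, U) = (U²)² = U⁴)
(-11*d(-2, 0) + y(z(1, 3), -9))*65 = (-11*0⁴ + 47/4)*65 = (-11*0 + 47/4)*65 = (0 + 47/4)*65 = (47/4)*65 = 3055/4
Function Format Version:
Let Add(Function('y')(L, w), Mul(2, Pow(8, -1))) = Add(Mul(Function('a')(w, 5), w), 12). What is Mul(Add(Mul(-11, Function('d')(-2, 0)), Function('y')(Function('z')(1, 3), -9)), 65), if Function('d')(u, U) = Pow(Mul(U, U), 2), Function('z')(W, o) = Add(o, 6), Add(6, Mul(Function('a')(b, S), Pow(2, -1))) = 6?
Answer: Rational(3055, 4) ≈ 763.75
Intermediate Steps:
Function('a')(b, S) = 0 (Function('a')(b, S) = Add(-12, Mul(2, 6)) = Add(-12, 12) = 0)
Function('z')(W, o) = Add(6, o)
Function('y')(L, w) = Rational(47, 4) (Function('y')(L, w) = Add(Rational(-1, 4), Add(Mul(0, w), 12)) = Add(Rational(-1, 4), Add(0, 12)) = Add(Rational(-1, 4), 12) = Rational(47, 4))
Function('d')(u, U) = Pow(U, 4) (Function('d')(u, U) = Pow(Pow(U, 2), 2) = Pow(U, 4))
Mul(Add(Mul(-11, Function('d')(-2, 0)), Function('y')(Function('z')(1, 3), -9)), 65) = Mul(Add(Mul(-11, Pow(0, 4)), Rational(47, 4)), 65) = Mul(Add(Mul(-11, 0), Rational(47, 4)), 65) = Mul(Add(0, Rational(47, 4)), 65) = Mul(Rational(47, 4), 65) = Rational(3055, 4)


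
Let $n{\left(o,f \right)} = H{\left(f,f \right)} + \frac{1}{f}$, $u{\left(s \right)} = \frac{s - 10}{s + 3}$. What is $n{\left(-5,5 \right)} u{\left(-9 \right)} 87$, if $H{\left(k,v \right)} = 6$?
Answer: $\frac{17081}{10} \approx 1708.1$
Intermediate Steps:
$u{\left(s \right)} = \frac{-10 + s}{3 + s}$
$n{\left(o,f \right)} = 6 + \frac{1}{f}$
$n{\left(-5,5 \right)} u{\left(-9 \right)} 87 = \left(6 + \frac{1}{5}\right) \frac{-10 - 9}{3 - 9} \cdot 87 = \left(6 + \frac{1}{5}\right) \frac{1}{-6} \left(-19\right) 87 = \frac{31 \left(\left(- \frac{1}{6}\right) \left(-19\right)\right)}{5} \cdot 87 = \frac{31}{5} \cdot \frac{19}{6} \cdot 87 = \frac{589}{30} \cdot 87 = \frac{17081}{10}$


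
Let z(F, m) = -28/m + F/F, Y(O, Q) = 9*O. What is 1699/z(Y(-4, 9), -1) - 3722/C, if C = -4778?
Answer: 4112880/69281 ≈ 59.365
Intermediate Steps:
z(F, m) = 1 - 28/m (z(F, m) = -28/m + 1 = 1 - 28/m)
1699/z(Y(-4, 9), -1) - 3722/C = 1699/(((-28 - 1)/(-1))) - 3722/(-4778) = 1699/((-1*(-29))) - 3722*(-1/4778) = 1699/29 + 1861/2389 = 4112880/69281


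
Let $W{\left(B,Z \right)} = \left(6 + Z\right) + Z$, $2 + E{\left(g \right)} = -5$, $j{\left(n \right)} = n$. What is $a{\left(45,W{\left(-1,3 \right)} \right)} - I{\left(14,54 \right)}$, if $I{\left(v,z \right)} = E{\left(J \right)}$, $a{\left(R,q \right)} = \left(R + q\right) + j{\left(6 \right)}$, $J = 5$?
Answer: $70$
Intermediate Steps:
$E{\left(g \right)} = -7$ ($E{\left(g \right)} = -2 - 5 = -7$)
$W{\left(B,Z \right)} = 6 + 2 Z$
$a{\left(R,q \right)} = 6 + R + q$ ($a{\left(R,q \right)} = \left(R + q\right) + 6 = 6 + R + q$)
$I{\left(v,z \right)} = -7$
$a{\left(45,W{\left(-1,3 \right)} \right)} - I{\left(14,54 \right)} = \left(6 + 45 + \left(6 + 2 \cdot 3\right)\right) - -7 = \left(6 + 45 + \left(6 + 6\right)\right) + 7 = \left(6 + 45 + 12\right) + 7 = 63 + 7 = 70$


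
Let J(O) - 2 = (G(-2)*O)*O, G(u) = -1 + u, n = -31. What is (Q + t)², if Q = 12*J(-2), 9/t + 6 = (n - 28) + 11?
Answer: 519841/36 ≈ 14440.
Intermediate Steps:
t = -⅙ (t = 9/(-6 + ((-31 - 28) + 11)) = 9/(-6 + (-59 + 11)) = 9/(-6 - 48) = 9/(-54) = 9*(-1/54) = -⅙ ≈ -0.16667)
J(O) = 2 - 3*O² (J(O) = 2 + ((-1 - 2)*O)*O = 2 + (-3*O)*O = 2 - 3*O²)
Q = -120 (Q = 12*(2 - 3*(-2)²) = 12*(2 - 3*4) = 12*(2 - 12) = 12*(-10) = -120)
(Q + t)² = (-120 - ⅙)² = (-721/6)² = 519841/36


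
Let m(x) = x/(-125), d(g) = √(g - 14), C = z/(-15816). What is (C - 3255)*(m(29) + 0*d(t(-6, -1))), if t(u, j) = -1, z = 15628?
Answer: 373351133/494250 ≈ 755.39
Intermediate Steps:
C = -3907/3954 (C = 15628/(-15816) = 15628*(-1/15816) = -3907/3954 ≈ -0.98811)
d(g) = √(-14 + g)
m(x) = -x/125 (m(x) = x*(-1/125) = -x/125)
(C - 3255)*(m(29) + 0*d(t(-6, -1))) = (-3907/3954 - 3255)*(-1/125*29 + 0*√(-14 - 1)) = -12874177*(-29/125 + 0*√(-15))/3954 = -12874177*(-29/125 + 0*(I*√15))/3954 = -12874177*(-29/125 + 0)/3954 = -12874177/3954*(-29/125) = 373351133/494250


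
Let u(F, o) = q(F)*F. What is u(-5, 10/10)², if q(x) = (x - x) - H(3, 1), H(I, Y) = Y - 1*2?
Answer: 25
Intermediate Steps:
H(I, Y) = -2 + Y (H(I, Y) = Y - 2 = -2 + Y)
q(x) = 1 (q(x) = (x - x) - (-2 + 1) = 0 - 1*(-1) = 0 + 1 = 1)
u(F, o) = F (u(F, o) = 1*F = F)
u(-5, 10/10)² = (-5)² = 25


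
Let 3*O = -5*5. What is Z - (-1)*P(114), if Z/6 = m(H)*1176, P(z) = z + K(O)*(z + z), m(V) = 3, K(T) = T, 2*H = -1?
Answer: 19382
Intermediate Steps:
H = -1/2 (H = (1/2)*(-1) = -1/2 ≈ -0.50000)
O = -25/3 (O = (-5*5)/3 = (1/3)*(-25) = -25/3 ≈ -8.3333)
P(z) = -47*z/3 (P(z) = z - 25*(z + z)/3 = z - 50*z/3 = -47*z/3)
Z = 21168 (Z = 6*(3*1176) = 6*3528 = 21168)
Z - (-1)*P(114) = 21168 - (-1)*(-47/3*114) = 21168 - (-1)*(-1786) = 21168 - 1*1786 = 21168 - 1786 = 19382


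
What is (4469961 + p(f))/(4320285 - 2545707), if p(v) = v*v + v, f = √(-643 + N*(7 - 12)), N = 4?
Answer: 744883/295763 + I*√663/1774578 ≈ 2.5185 + 1.451e-5*I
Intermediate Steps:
f = I*√663 (f = √(-643 + 4*(7 - 12)) = √(-643 + 4*(-5)) = √(-643 - 20) = √(-663) = I*√663 ≈ 25.749*I)
p(v) = v + v² (p(v) = v² + v = v + v²)
(4469961 + p(f))/(4320285 - 2545707) = (4469961 + (I*√663)*(1 + I*√663))/(4320285 - 2545707) = (4469961 + I*√663*(1 + I*√663))/1774578 = (4469961 + I*√663*(1 + I*√663))*(1/1774578) = 1489987/591526 + I*√663*(1 + I*√663)/1774578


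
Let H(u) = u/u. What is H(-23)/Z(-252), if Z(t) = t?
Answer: -1/252 ≈ -0.0039683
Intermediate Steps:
H(u) = 1
H(-23)/Z(-252) = 1/(-252) = 1*(-1/252) = -1/252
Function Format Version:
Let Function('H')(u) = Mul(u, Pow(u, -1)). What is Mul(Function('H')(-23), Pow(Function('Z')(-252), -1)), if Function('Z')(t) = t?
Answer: Rational(-1, 252) ≈ -0.0039683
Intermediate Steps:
Function('H')(u) = 1
Mul(Function('H')(-23), Pow(Function('Z')(-252), -1)) = Mul(1, Pow(-252, -1)) = Mul(1, Rational(-1, 252)) = Rational(-1, 252)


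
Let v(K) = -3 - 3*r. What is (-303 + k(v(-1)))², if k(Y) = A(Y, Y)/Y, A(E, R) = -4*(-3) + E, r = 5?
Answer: 824464/9 ≈ 91607.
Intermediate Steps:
A(E, R) = 12 + E
v(K) = -18 (v(K) = -3 - 3*5 = -3 - 15 = -18)
k(Y) = (12 + Y)/Y
(-303 + k(v(-1)))² = (-303 + (12 - 18)/(-18))² = (-303 - 1/18*(-6))² = (-303 + ⅓)² = (-908/3)² = 824464/9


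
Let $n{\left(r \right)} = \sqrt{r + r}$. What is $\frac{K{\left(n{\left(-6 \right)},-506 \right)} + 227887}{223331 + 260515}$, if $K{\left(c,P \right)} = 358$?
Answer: $\frac{228245}{483846} \approx 0.47173$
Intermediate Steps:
$n{\left(r \right)} = \sqrt{2} \sqrt{r}$ ($n{\left(r \right)} = \sqrt{2 r} = \sqrt{2} \sqrt{r}$)
$\frac{K{\left(n{\left(-6 \right)},-506 \right)} + 227887}{223331 + 260515} = \frac{358 + 227887}{223331 + 260515} = \frac{228245}{483846}$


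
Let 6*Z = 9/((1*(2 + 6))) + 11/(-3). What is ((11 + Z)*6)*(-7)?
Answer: -10661/24 ≈ -444.21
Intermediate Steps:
Z = -61/144 (Z = (9/((1*(2 + 6))) + 11/(-3))/6 = (9/((1*8)) + 11*(-⅓))/6 = (9/8 - 11/3)/6 = (⅙)*(-61/24) = -61/144 ≈ -0.42361)
((11 + Z)*6)*(-7) = ((11 - 61/144)*6)*(-7) = ((1523/144)*6)*(-7) = (1523/24)*(-7) = -10661/24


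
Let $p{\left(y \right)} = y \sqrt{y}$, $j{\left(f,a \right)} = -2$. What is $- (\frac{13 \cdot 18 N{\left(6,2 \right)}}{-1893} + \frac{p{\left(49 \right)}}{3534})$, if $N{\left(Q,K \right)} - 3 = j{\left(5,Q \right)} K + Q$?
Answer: $\frac{1161827}{2229954} \approx 0.52101$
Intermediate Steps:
$p{\left(y \right)} = y^{\frac{3}{2}}$
$N{\left(Q,K \right)} = 3 + Q - 2 K$ ($N{\left(Q,K \right)} = 3 - \left(- Q + 2 K\right) = 3 + Q - 2 K$)
$- (\frac{13 \cdot 18 N{\left(6,2 \right)}}{-1893} + \frac{p{\left(49 \right)}}{3534}) = - (\frac{13 \cdot 18 \left(3 + 6 - 4\right)}{-1893} + \frac{49^{\frac{3}{2}}}{3534}) = - (234 \left(3 + 6 - 4\right) \left(- \frac{1}{1893}\right) + 343 \cdot \frac{1}{3534}) = - (234 \cdot 5 \left(- \frac{1}{1893}\right) + \frac{343}{3534}) = - (1170 \left(- \frac{1}{1893}\right) + \frac{343}{3534}) = - (- \frac{390}{631} + \frac{343}{3534}) = \left(-1\right) \left(- \frac{1161827}{2229954}\right) = \frac{1161827}{2229954}$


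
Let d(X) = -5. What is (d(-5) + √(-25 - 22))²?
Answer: (5 - I*√47)² ≈ -22.0 - 68.557*I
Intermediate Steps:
(d(-5) + √(-25 - 22))² = (-5 + √(-25 - 22))² = (-5 + √(-47))² = (-5 + I*√47)²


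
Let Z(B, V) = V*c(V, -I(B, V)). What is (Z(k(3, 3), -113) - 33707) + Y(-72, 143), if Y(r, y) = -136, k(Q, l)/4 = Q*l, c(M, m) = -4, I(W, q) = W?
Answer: -33391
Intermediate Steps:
k(Q, l) = 4*Q*l (k(Q, l) = 4*(Q*l) = 4*Q*l)
Z(B, V) = -4*V (Z(B, V) = V*(-4) = -4*V)
(Z(k(3, 3), -113) - 33707) + Y(-72, 143) = (-4*(-113) - 33707) - 136 = (452 - 33707) - 136 = -33255 - 136 = -33391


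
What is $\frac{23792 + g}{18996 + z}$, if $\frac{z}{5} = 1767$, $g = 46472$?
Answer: $\frac{70264}{27831} \approx 2.5247$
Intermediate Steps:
$z = 8835$ ($z = 5 \cdot 1767 = 8835$)
$\frac{23792 + g}{18996 + z} = \frac{23792 + 46472}{18996 + 8835} = \frac{70264}{27831}$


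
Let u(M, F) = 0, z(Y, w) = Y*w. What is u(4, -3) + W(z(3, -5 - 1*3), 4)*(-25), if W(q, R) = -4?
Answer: 100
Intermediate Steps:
u(4, -3) + W(z(3, -5 - 1*3), 4)*(-25) = 0 - 4*(-25) = 0 + 100 = 100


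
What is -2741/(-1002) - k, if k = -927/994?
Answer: 913352/248997 ≈ 3.6681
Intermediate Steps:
k = -927/994 (k = -927*1/994 = -927/994 ≈ -0.93260)
-2741/(-1002) - k = -2741/(-1002) - 1*(-927/994) = -2741*(-1/1002) + 927/994 = 2741/1002 + 927/994 = 913352/248997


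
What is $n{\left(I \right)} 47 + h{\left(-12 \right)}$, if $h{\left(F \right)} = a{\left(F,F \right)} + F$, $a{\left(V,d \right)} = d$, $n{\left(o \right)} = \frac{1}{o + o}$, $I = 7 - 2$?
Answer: $- \frac{193}{10} \approx -19.3$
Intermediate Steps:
$I = 5$ ($I = 7 - 2 = 5$)
$n{\left(o \right)} = \frac{1}{2 o}$
$h{\left(F \right)} = 2 F$ ($h{\left(F \right)} = F + F = 2 F$)
$n{\left(I \right)} 47 + h{\left(-12 \right)} = \frac{1}{2 \cdot 5} \cdot 47 + 2 \left(-12\right) = \frac{1}{2} \cdot \frac{1}{5} \cdot 47 - 24 = \frac{1}{10} \cdot 47 - 24 = \frac{47}{10} - 24 = - \frac{193}{10}$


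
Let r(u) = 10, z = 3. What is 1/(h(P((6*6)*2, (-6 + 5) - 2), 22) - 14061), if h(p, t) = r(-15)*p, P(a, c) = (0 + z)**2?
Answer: -1/13971 ≈ -7.1577e-5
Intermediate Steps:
P(a, c) = 9 (P(a, c) = (0 + 3)**2 = 3**2 = 9)
h(p, t) = 10*p
1/(h(P((6*6)*2, (-6 + 5) - 2), 22) - 14061) = 1/(10*9 - 14061) = 1/(90 - 14061) = 1/(-13971) = -1/13971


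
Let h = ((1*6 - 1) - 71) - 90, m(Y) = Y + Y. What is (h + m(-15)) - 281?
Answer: -467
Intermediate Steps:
m(Y) = 2*Y
h = -156 (h = ((6 - 1) - 71) - 90 = (5 - 71) - 90 = -66 - 90 = -156)
(h + m(-15)) - 281 = (-156 + 2*(-15)) - 281 = (-156 - 30) - 281 = -186 - 281 = -467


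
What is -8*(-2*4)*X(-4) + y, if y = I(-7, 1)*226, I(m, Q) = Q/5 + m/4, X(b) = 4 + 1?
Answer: -303/10 ≈ -30.300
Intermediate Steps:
X(b) = 5
I(m, Q) = m/4 + Q/5 (I(m, Q) = Q*(⅕) + m*(¼) = Q/5 + m/4 = m/4 + Q/5)
y = -3503/10 (y = ((¼)*(-7) + (⅕)*1)*226 = (-7/4 + ⅕)*226 = -31/20*226 = -3503/10 ≈ -350.30)
-8*(-2*4)*X(-4) + y = -8*(-2*4)*5 - 3503/10 = -(-64)*5 - 3503/10 = -8*(-40) - 3503/10 = 320 - 3503/10 = -303/10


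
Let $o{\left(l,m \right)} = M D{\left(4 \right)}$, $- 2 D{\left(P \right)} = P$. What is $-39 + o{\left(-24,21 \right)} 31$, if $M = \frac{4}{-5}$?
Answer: $\frac{53}{5} \approx 10.6$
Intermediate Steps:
$M = - \frac{4}{5}$ ($M = 4 \left(- \frac{1}{5}\right) = - \frac{4}{5} \approx -0.8$)
$D{\left(P \right)} = - \frac{P}{2}$
$o{\left(l,m \right)} = \frac{8}{5}$ ($o{\left(l,m \right)} = - \frac{4 \left(\left(- \frac{1}{2}\right) 4\right)}{5} = \left(- \frac{4}{5}\right) \left(-2\right) = \frac{8}{5}$)
$-39 + o{\left(-24,21 \right)} 31 = -39 + \frac{8}{5} \cdot 31 = -39 + \frac{248}{5} = \frac{53}{5}$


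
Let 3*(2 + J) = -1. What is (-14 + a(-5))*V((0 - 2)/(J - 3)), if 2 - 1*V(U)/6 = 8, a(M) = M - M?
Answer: 504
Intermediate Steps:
J = -7/3 (J = -2 + (⅓)*(-1) = -2 - ⅓ = -7/3 ≈ -2.3333)
a(M) = 0
V(U) = -36 (V(U) = 12 - 6*8 = 12 - 48 = -36)
(-14 + a(-5))*V((0 - 2)/(J - 3)) = (-14 + 0)*(-36) = -14*(-36) = 504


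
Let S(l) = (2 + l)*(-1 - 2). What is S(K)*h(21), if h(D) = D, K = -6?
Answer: 252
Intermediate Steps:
S(l) = -6 - 3*l (S(l) = (2 + l)*(-3) = -6 - 3*l)
S(K)*h(21) = (-6 - 3*(-6))*21 = (-6 + 18)*21 = 12*21 = 252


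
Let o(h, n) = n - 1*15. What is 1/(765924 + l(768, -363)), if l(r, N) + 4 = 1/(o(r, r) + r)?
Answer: 1521/1164964321 ≈ 1.3056e-6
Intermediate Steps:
o(h, n) = -15 + n (o(h, n) = n - 15 = -15 + n)
l(r, N) = -4 + 1/(-15 + 2*r) (l(r, N) = -4 + 1/((-15 + r) + r) = -4 + 1/(-15 + 2*r))
1/(765924 + l(768, -363)) = 1/(765924 + (61 - 8*768)/(-15 + 2*768)) = 1/(765924 + (61 - 6144)/(-15 + 1536)) = 1/(765924 - 6083/1521) = 1/(1164964321/1521) = 1521/1164964321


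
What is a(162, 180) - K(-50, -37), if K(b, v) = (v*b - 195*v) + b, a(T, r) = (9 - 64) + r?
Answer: -8890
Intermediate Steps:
a(T, r) = -55 + r
K(b, v) = b - 195*v + b*v (K(b, v) = (b*v - 195*v) + b = (-195*v + b*v) + b = b - 195*v + b*v)
a(162, 180) - K(-50, -37) = (-55 + 180) - (-50 - 195*(-37) - 50*(-37)) = 125 - (-50 + 7215 + 1850) = 125 - 1*9015 = 125 - 9015 = -8890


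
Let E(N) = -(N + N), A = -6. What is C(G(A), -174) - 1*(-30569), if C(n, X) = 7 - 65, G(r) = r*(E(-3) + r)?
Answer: 30511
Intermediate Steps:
E(N) = -2*N
G(r) = r*(6 + r) (G(r) = r*(-2*(-3) + r) = r*(6 + r))
C(n, X) = -58
C(G(A), -174) - 1*(-30569) = -58 - 1*(-30569) = -58 + 30569 = 30511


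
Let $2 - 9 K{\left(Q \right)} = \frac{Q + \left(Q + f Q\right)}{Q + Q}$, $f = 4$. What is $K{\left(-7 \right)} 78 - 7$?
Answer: $- \frac{47}{3} \approx -15.667$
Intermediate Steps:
$K{\left(Q \right)} = - \frac{1}{9}$ ($K{\left(Q \right)} = \frac{2}{9} - \frac{\left(Q + \left(Q + 4 Q\right)\right) \frac{1}{Q + Q}}{9} = \frac{2}{9} - \frac{\left(Q + 5 Q\right) \frac{1}{2 Q}}{9} = \frac{2}{9} - \frac{6 Q \frac{1}{2 Q}}{9} = \frac{2}{9} - \frac{1}{3} = - \frac{1}{9}$)
$K{\left(-7 \right)} 78 - 7 = \left(- \frac{1}{9}\right) 78 - 7 = - \frac{26}{3} - 7 = - \frac{47}{3}$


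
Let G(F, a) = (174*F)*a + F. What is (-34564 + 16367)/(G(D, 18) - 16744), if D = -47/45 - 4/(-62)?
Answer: 25384815/27640691 ≈ 0.91839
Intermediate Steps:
D = -1367/1395 (D = -47*1/45 - 4*(-1/62) = -47/45 + 2/31 = -1367/1395 ≈ -0.97993)
G(F, a) = F + 174*F*a (G(F, a) = 174*F*a + F = F + 174*F*a)
(-34564 + 16367)/(G(D, 18) - 16744) = (-34564 + 16367)/(-1367*(1 + 174*18)/1395 - 16744) = -18197/(-1367*(1 + 3132)/1395 - 16744) = -18197/(-1367/1395*3133 - 16744) = -18197/(-4282811/1395 - 16744) = -18197/(-27640691/1395) = -18197*(-1395/27640691) = 25384815/27640691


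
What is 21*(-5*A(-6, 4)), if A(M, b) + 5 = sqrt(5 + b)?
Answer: 210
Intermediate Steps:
A(M, b) = -5 + sqrt(5 + b)
21*(-5*A(-6, 4)) = 21*(-5*(-5 + sqrt(5 + 4))) = 21*(-5*(-5 + sqrt(9))) = 21*(-5*(-5 + 3)) = 21*(-5*(-2)) = 21*10 = 210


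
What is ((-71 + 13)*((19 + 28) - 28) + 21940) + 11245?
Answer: 32083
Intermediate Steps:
((-71 + 13)*((19 + 28) - 28) + 21940) + 11245 = (-58*(47 - 28) + 21940) + 11245 = (-58*19 + 21940) + 11245 = (-1102 + 21940) + 11245 = 20838 + 11245 = 32083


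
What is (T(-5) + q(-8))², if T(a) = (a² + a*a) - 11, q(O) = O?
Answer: 961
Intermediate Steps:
T(a) = -11 + 2*a² (T(a) = (a² + a²) - 11 = 2*a² - 11 = -11 + 2*a²)
(T(-5) + q(-8))² = ((-11 + 2*(-5)²) - 8)² = ((-11 + 2*25) - 8)² = ((-11 + 50) - 8)² = (39 - 8)² = 31² = 961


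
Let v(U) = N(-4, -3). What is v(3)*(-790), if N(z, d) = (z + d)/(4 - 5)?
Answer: -5530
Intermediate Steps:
N(z, d) = -d - z (N(z, d) = (d + z)/(-1) = (d + z)*(-1) = -d - z)
v(U) = 7 (v(U) = -1*(-3) - 1*(-4) = 3 + 4 = 7)
v(3)*(-790) = 7*(-790) = -5530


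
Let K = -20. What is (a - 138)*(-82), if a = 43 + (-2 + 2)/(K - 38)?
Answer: 7790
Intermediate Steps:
a = 43 (a = 43 + (-2 + 2)/(-20 - 38) = 43 + 0/(-58) = 43 + 0*(-1/58) = 43 + 0 = 43)
(a - 138)*(-82) = (43 - 138)*(-82) = -95*(-82) = 7790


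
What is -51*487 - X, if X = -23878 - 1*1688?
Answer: 729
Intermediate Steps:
X = -25566 (X = -23878 - 1688 = -25566)
-51*487 - X = -51*487 - 1*(-25566) = -24837 + 25566 = 729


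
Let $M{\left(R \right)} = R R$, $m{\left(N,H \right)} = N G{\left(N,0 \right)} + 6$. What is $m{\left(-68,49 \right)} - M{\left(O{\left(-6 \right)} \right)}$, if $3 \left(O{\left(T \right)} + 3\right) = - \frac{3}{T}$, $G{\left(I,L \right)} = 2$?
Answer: $- \frac{4969}{36} \approx -138.03$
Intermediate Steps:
$O{\left(T \right)} = -3 - \frac{1}{T}$ ($O{\left(T \right)} = -3 + \frac{\left(-3\right) \frac{1}{T}}{3} = -3 - \frac{1}{T}$)
$m{\left(N,H \right)} = 6 + 2 N$ ($m{\left(N,H \right)} = N 2 + 6 = 2 N + 6 = 6 + 2 N$)
$M{\left(R \right)} = R^{2}$
$m{\left(-68,49 \right)} - M{\left(O{\left(-6 \right)} \right)} = \left(6 + 2 \left(-68\right)\right) - \left(-3 - \frac{1}{-6}\right)^{2} = \left(6 - 136\right) - \left(-3 - - \frac{1}{6}\right)^{2} = -130 - \left(-3 + \frac{1}{6}\right)^{2} = -130 - \left(- \frac{17}{6}\right)^{2} = -130 - \frac{289}{36} = - \frac{4969}{36}$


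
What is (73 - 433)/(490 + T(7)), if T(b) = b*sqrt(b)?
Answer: -1200/1631 + 120*sqrt(7)/11417 ≈ -0.70794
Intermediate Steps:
T(b) = b**(3/2)
(73 - 433)/(490 + T(7)) = (73 - 433)/(490 + 7**(3/2)) = -360/(490 + 7*sqrt(7))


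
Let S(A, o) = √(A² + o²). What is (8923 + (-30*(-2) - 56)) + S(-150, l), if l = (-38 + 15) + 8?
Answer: 8927 + 15*√101 ≈ 9077.8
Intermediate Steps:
l = -15 (l = -23 + 8 = -15)
(8923 + (-30*(-2) - 56)) + S(-150, l) = (8923 + (-30*(-2) - 56)) + √((-150)² + (-15)²) = (8923 + (60 - 56)) + √(22500 + 225) = (8923 + 4) + √22725 = 8927 + 15*√101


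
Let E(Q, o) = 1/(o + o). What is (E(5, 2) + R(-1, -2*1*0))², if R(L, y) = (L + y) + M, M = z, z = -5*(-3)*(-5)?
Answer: 91809/16 ≈ 5738.1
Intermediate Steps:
z = -75 (z = 15*(-5) = -75)
E(Q, o) = 1/(2*o)
M = -75
R(L, y) = -75 + L + y (R(L, y) = (L + y) - 75 = -75 + L + y)
(E(5, 2) + R(-1, -2*1*0))² = ((½)/2 + (-75 - 1 - 2*1*0))² = ((½)*(½) + (-75 - 1 - 2*0))² = (¼ + (-75 - 1 + 0))² = (¼ - 76)² = (-303/4)² = 91809/16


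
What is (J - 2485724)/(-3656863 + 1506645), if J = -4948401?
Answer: 7434125/2150218 ≈ 3.4574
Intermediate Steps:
(J - 2485724)/(-3656863 + 1506645) = (-4948401 - 2485724)/(-3656863 + 1506645) = -7434125/(-2150218) = -7434125*(-1/2150218) = 7434125/2150218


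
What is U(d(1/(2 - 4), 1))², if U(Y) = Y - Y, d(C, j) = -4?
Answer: 0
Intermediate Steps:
U(Y) = 0
U(d(1/(2 - 4), 1))² = 0² = 0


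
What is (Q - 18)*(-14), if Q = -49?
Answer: 938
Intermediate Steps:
(Q - 18)*(-14) = (-49 - 18)*(-14) = -67*(-14) = 938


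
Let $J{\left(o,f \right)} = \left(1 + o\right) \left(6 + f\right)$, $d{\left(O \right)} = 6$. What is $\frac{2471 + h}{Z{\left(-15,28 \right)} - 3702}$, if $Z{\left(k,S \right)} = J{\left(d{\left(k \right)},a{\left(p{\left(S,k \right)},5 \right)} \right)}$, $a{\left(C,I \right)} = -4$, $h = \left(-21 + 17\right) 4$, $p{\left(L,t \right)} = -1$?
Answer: $- \frac{2455}{3688} \approx -0.66567$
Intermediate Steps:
$h = -16$ ($h = \left(-4\right) 4 = -16$)
$Z{\left(k,S \right)} = 14$ ($Z{\left(k,S \right)} = 6 - 4 + 6 \cdot 6 - 24 = 6 - 4 + 36 - 24 = 14$)
$\frac{2471 + h}{Z{\left(-15,28 \right)} - 3702} = \frac{2471 - 16}{14 - 3702} = \frac{2455}{-3688} = 2455 \left(- \frac{1}{3688}\right) = - \frac{2455}{3688}$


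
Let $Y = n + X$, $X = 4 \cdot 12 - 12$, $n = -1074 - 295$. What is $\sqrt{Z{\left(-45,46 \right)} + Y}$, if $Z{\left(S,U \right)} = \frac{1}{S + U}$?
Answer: $6 i \sqrt{37} \approx 36.497 i$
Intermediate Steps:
$n = -1369$
$X = 36$ ($X = 48 - 12 = 36$)
$Y = -1333$ ($Y = -1369 + 36 = -1333$)
$\sqrt{Z{\left(-45,46 \right)} + Y} = \sqrt{\frac{1}{-45 + 46} - 1333} = \sqrt{1^{-1} - 1333} = \sqrt{1 - 1333} = \sqrt{-1332} = 6 i \sqrt{37}$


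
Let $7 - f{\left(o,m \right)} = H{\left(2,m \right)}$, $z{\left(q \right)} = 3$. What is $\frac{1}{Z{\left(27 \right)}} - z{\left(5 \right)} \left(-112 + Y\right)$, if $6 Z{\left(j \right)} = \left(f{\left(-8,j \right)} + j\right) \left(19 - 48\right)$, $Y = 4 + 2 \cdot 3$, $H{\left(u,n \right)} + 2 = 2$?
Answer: $\frac{150855}{493} \approx 305.99$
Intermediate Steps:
$H{\left(u,n \right)} = 0$ ($H{\left(u,n \right)} = -2 + 2 = 0$)
$f{\left(o,m \right)} = 7$ ($f{\left(o,m \right)} = 7 - 0 = 7 + 0 = 7$)
$Y = 10$ ($Y = 4 + 6 = 10$)
$Z{\left(j \right)} = - \frac{203}{6} - \frac{29 j}{6}$ ($Z{\left(j \right)} = \frac{\left(7 + j\right) \left(19 - 48\right)}{6} = \frac{\left(7 + j\right) \left(-29\right)}{6} = \frac{-203 - 29 j}{6} = - \frac{203}{6} - \frac{29 j}{6}$)
$\frac{1}{Z{\left(27 \right)}} - z{\left(5 \right)} \left(-112 + Y\right) = \frac{1}{- \frac{203}{6} - \frac{261}{2}} - 3 \left(-112 + 10\right) = \frac{1}{- \frac{203}{6} - \frac{261}{2}} - 3 \left(-102\right) = \frac{1}{- \frac{493}{3}} - -306 = - \frac{3}{493} + 306 = \frac{150855}{493}$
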